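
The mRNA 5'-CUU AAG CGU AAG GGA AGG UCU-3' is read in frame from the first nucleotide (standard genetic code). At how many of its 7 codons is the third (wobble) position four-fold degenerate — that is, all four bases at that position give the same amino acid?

Codon 1 CUU (Leu): third position 4-fold.
Codon 2 AAG (Lys): third position 2-fold.
Codon 3 CGU (Arg): third position 4-fold.
Codon 4 AAG (Lys): third position 2-fold.
Codon 5 GGA (Gly): third position 4-fold.
Codon 6 AGG (Arg): third position 2-fold.
Codon 7 UCU (Ser): third position 4-fold.
Four-fold degenerate third positions: 4.

4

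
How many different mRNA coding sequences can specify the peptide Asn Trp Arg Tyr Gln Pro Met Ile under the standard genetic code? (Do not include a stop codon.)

576

Asn: 2 codons.
Trp: 1 codon.
Arg: 6 codons.
Tyr: 2 codons.
Gln: 2 codons.
Pro: 4 codons.
Met: 1 codon.
Ile: 3 codons.
2 × 1 × 6 × 2 × 2 × 4 × 1 × 3 = 576.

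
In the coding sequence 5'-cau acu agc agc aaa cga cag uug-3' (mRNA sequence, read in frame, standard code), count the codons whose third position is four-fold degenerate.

Codon 1 CAU (His): third position 2-fold.
Codon 2 ACU (Thr): third position 4-fold.
Codon 3 AGC (Ser): third position 2-fold.
Codon 4 AGC (Ser): third position 2-fold.
Codon 5 AAA (Lys): third position 2-fold.
Codon 6 CGA (Arg): third position 4-fold.
Codon 7 CAG (Gln): third position 2-fold.
Codon 8 UUG (Leu): third position 2-fold.
Four-fold degenerate third positions: 2.

2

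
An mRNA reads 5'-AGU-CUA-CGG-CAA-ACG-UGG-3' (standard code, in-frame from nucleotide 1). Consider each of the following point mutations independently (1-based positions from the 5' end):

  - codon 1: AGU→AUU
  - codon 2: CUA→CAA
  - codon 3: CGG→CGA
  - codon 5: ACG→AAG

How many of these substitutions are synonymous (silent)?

1

Codon 1: AGU (Ser) → AUU (Ile) — missense.
Codon 2: CUA (Leu) → CAA (Gln) — missense.
Codon 3: CGG (Arg) → CGA (Arg) — synonymous.
Codon 5: ACG (Thr) → AAG (Lys) — missense.
Synonymous: 1 of 4.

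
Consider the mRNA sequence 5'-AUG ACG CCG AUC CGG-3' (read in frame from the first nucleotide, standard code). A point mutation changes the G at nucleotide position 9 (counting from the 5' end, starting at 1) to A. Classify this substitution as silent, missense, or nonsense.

silent

Position 9 falls in codon 3: CCG → Pro.
After the substitution the codon is CCA → Pro.
Both encode Pro, so the change is synonymous.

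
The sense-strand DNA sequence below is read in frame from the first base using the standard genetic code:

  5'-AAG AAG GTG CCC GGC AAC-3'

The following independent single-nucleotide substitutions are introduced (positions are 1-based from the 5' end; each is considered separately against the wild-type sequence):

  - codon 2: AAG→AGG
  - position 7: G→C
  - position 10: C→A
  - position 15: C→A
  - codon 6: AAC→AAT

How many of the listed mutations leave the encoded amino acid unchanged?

2

Codon 2: AAG (Lys) → AGG (Arg) — missense.
Codon 3: GTG (Val) → CTG (Leu) — missense.
Codon 4: CCC (Pro) → ACC (Thr) — missense.
Codon 5: GGC (Gly) → GGA (Gly) — synonymous.
Codon 6: AAC (Asn) → AAT (Asn) — synonymous.
Synonymous: 2 of 5.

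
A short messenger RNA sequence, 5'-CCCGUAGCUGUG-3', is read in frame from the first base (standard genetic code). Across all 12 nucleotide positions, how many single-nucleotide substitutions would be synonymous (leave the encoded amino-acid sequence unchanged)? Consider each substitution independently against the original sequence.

Codon 1 (CCC, Pro): 3 synonymous substitutions.
Codon 2 (GUA, Val): 3 synonymous substitutions.
Codon 3 (GCU, Ala): 3 synonymous substitutions.
Codon 4 (GUG, Val): 3 synonymous substitutions.
Total: 3 + 3 + 3 + 3 = 12.

12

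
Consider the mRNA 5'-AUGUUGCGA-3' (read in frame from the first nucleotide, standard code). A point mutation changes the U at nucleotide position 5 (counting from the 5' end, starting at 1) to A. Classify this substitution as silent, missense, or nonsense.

Position 5 falls in codon 2: UUG → Leu.
After the substitution the codon is UAG → Stop.
The new codon is a stop codon, so this is a nonsense mutation.

nonsense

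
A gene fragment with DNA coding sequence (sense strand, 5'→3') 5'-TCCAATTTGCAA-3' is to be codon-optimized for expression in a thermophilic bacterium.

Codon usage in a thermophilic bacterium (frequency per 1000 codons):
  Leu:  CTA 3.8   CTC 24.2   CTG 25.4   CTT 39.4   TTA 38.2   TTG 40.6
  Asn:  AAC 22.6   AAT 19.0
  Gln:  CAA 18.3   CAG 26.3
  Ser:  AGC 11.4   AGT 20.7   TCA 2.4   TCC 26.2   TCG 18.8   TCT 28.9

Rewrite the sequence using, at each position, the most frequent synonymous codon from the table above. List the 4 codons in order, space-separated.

Codon 1 (Ser): best is TCT at 28.9.
Codon 2 (Asn): best is AAC at 22.6.
Codon 3 (Leu): best is TTG at 40.6.
Codon 4 (Gln): best is CAG at 26.3.

TCT AAC TTG CAG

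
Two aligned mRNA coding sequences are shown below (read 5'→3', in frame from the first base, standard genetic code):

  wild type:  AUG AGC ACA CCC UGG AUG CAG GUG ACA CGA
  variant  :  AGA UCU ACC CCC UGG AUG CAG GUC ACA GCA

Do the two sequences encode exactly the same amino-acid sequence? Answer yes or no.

no

Codon 1: AUG Met / AGA Arg — nonsynonymous.
Codon 2: AGC Ser / UCU Ser — synonymous.
Codon 3: ACA Thr / ACC Thr — synonymous.
Codon 4: CCC Pro / CCC Pro — identical.
Codon 5: UGG Trp / UGG Trp — identical.
Codon 6: AUG Met / AUG Met — identical.
Codon 7: CAG Gln / CAG Gln — identical.
Codon 8: GUG Val / GUC Val — synonymous.
Codon 9: ACA Thr / ACA Thr — identical.
Codon 10: CGA Arg / GCA Ala — nonsynonymous.
Nonsynonymous differences: 2 → different protein.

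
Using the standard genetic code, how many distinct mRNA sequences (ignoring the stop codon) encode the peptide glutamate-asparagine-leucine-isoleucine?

72

Glu: 2 codons.
Asn: 2 codons.
Leu: 6 codons.
Ile: 3 codons.
2 × 2 × 6 × 3 = 72.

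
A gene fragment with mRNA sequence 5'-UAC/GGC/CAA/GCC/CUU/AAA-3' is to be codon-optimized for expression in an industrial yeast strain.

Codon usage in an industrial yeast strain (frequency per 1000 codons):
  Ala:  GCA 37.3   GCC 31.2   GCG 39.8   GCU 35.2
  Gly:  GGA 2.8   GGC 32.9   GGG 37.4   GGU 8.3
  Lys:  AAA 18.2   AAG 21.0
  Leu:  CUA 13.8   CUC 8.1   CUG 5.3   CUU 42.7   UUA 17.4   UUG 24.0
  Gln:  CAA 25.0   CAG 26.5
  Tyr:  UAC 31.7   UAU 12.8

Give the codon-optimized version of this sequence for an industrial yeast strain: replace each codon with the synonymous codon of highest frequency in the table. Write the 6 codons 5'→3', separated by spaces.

UAC GGG CAG GCG CUU AAG

Codon 1 (Tyr): best is UAC at 31.7.
Codon 2 (Gly): best is GGG at 37.4.
Codon 3 (Gln): best is CAG at 26.5.
Codon 4 (Ala): best is GCG at 39.8.
Codon 5 (Leu): best is CUU at 42.7.
Codon 6 (Lys): best is AAG at 21.0.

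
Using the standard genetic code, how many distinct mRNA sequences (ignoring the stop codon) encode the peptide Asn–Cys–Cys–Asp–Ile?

Asn: 2 codons.
Cys: 2 codons.
Cys: 2 codons.
Asp: 2 codons.
Ile: 3 codons.
2 × 2 × 2 × 2 × 3 = 48.

48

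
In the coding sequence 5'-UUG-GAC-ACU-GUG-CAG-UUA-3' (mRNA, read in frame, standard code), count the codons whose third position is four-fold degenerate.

2

Codon 1 UUG (Leu): third position 2-fold.
Codon 2 GAC (Asp): third position 2-fold.
Codon 3 ACU (Thr): third position 4-fold.
Codon 4 GUG (Val): third position 4-fold.
Codon 5 CAG (Gln): third position 2-fold.
Codon 6 UUA (Leu): third position 2-fold.
Four-fold degenerate third positions: 2.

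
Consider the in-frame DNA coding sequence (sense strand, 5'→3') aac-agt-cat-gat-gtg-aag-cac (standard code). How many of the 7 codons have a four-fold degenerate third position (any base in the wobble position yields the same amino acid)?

1

Codon 1 AAC (Asn): third position 2-fold.
Codon 2 AGT (Ser): third position 2-fold.
Codon 3 CAT (His): third position 2-fold.
Codon 4 GAT (Asp): third position 2-fold.
Codon 5 GTG (Val): third position 4-fold.
Codon 6 AAG (Lys): third position 2-fold.
Codon 7 CAC (His): third position 2-fold.
Four-fold degenerate third positions: 1.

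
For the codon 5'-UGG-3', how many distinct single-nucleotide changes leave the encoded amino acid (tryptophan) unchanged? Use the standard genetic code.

Position 1: none → 0 synonymous.
Position 2: none → 0 synonymous.
Position 3: none → 0 synonymous.
Total: 0 + 0 + 0 = 0.

0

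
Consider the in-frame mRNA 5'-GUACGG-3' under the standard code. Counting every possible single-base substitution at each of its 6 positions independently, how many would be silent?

7

Codon 1 (GUA, Val): 3 synonymous substitutions.
Codon 2 (CGG, Arg): 4 synonymous substitutions.
Total: 3 + 4 = 7.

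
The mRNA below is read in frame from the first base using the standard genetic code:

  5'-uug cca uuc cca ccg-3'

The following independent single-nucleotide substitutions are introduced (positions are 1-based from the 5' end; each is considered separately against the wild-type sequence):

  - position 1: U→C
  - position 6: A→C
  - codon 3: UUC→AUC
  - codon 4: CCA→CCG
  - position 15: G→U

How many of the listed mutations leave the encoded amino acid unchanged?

Codon 1: UUG (Leu) → CUG (Leu) — synonymous.
Codon 2: CCA (Pro) → CCC (Pro) — synonymous.
Codon 3: UUC (Phe) → AUC (Ile) — missense.
Codon 4: CCA (Pro) → CCG (Pro) — synonymous.
Codon 5: CCG (Pro) → CCU (Pro) — synonymous.
Synonymous: 4 of 5.

4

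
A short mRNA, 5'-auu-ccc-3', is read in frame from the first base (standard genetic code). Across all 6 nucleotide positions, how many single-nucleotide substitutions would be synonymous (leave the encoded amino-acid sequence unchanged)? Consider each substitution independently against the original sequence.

Codon 1 (AUU, Ile): 2 synonymous substitutions.
Codon 2 (CCC, Pro): 3 synonymous substitutions.
Total: 2 + 3 = 5.

5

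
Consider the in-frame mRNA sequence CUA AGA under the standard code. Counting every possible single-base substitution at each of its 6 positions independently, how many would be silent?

Codon 1 (CUA, Leu): 4 synonymous substitutions.
Codon 2 (AGA, Arg): 2 synonymous substitutions.
Total: 4 + 2 = 6.

6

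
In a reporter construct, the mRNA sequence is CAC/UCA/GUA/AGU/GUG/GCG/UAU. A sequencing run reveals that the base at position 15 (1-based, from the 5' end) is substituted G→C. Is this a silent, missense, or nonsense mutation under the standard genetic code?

Position 15 falls in codon 5: GUG → Val.
After the substitution the codon is GUC → Val.
Both encode Val, so the change is synonymous.

silent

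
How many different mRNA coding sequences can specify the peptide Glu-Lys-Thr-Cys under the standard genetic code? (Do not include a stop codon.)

32

Glu: 2 codons.
Lys: 2 codons.
Thr: 4 codons.
Cys: 2 codons.
2 × 2 × 4 × 2 = 32.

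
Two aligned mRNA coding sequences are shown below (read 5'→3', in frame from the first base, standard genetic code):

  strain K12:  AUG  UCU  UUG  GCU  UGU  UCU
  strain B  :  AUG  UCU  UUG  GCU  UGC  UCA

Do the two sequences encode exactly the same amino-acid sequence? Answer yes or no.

yes

Codon 1: AUG Met / AUG Met — identical.
Codon 2: UCU Ser / UCU Ser — identical.
Codon 3: UUG Leu / UUG Leu — identical.
Codon 4: GCU Ala / GCU Ala — identical.
Codon 5: UGU Cys / UGC Cys — synonymous.
Codon 6: UCU Ser / UCA Ser — synonymous.
Nonsynonymous differences: 0 → same protein.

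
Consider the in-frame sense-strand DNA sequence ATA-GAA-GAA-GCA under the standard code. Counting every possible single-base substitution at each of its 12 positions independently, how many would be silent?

7

Codon 1 (ATA, Ile): 2 synonymous substitutions.
Codon 2 (GAA, Glu): 1 synonymous substitution.
Codon 3 (GAA, Glu): 1 synonymous substitution.
Codon 4 (GCA, Ala): 3 synonymous substitutions.
Total: 2 + 1 + 1 + 3 = 7.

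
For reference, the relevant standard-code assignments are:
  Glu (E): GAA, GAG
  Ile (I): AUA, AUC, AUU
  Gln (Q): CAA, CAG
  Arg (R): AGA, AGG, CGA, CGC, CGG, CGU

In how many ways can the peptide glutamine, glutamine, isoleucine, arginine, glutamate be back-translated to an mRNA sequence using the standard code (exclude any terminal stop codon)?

144

Gln: 2 codons.
Gln: 2 codons.
Ile: 3 codons.
Arg: 6 codons.
Glu: 2 codons.
2 × 2 × 3 × 6 × 2 = 144.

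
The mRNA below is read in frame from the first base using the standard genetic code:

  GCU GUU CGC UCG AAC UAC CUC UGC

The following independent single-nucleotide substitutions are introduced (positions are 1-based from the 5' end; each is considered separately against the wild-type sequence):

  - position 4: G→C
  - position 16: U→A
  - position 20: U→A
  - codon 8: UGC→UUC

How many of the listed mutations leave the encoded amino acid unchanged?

Codon 2: GUU (Val) → CUU (Leu) — missense.
Codon 6: UAC (Tyr) → AAC (Asn) — missense.
Codon 7: CUC (Leu) → CAC (His) — missense.
Codon 8: UGC (Cys) → UUC (Phe) — missense.
Synonymous: 0 of 4.

0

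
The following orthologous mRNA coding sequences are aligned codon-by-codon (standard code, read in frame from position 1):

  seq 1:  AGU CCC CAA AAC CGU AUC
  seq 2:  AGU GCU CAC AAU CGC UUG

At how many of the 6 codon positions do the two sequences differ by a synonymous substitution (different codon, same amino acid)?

2

Codon 1: AGU Ser / AGU Ser — identical.
Codon 2: CCC Pro / GCU Ala — nonsynonymous.
Codon 3: CAA Gln / CAC His — nonsynonymous.
Codon 4: AAC Asn / AAU Asn — synonymous.
Codon 5: CGU Arg / CGC Arg — synonymous.
Codon 6: AUC Ile / UUG Leu — nonsynonymous.
Synonymous differences: 2.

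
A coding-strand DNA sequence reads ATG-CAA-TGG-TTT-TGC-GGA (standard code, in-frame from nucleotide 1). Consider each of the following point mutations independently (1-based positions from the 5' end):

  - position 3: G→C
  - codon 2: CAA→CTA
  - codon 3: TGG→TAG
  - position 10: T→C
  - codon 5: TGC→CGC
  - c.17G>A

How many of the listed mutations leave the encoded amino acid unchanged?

0

Codon 1: ATG (Met) → ATC (Ile) — missense.
Codon 2: CAA (Gln) → CTA (Leu) — missense.
Codon 3: TGG (Trp) → TAG (Stop) — nonsense.
Codon 4: TTT (Phe) → CTT (Leu) — missense.
Codon 5: TGC (Cys) → CGC (Arg) — missense.
Codon 6: GGA (Gly) → GAA (Glu) — missense.
Synonymous: 0 of 6.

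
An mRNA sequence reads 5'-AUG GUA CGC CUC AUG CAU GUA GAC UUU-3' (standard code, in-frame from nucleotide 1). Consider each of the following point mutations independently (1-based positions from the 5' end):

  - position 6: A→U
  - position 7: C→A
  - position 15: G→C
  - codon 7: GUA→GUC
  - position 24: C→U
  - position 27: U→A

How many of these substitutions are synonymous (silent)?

Codon 2: GUA (Val) → GUU (Val) — synonymous.
Codon 3: CGC (Arg) → AGC (Ser) — missense.
Codon 5: AUG (Met) → AUC (Ile) — missense.
Codon 7: GUA (Val) → GUC (Val) — synonymous.
Codon 8: GAC (Asp) → GAU (Asp) — synonymous.
Codon 9: UUU (Phe) → UUA (Leu) — missense.
Synonymous: 3 of 6.

3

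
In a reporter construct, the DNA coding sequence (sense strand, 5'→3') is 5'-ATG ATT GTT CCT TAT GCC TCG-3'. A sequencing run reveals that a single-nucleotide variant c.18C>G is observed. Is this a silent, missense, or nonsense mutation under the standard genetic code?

Position 18 falls in codon 6: GCC → Ala.
After the substitution the codon is GCG → Ala.
Both encode Ala, so the change is synonymous.

silent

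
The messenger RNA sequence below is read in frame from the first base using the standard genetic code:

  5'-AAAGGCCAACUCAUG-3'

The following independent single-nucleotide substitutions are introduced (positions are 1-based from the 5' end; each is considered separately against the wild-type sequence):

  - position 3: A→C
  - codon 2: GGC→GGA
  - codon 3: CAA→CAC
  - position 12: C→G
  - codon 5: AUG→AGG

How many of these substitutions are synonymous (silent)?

Codon 1: AAA (Lys) → AAC (Asn) — missense.
Codon 2: GGC (Gly) → GGA (Gly) — synonymous.
Codon 3: CAA (Gln) → CAC (His) — missense.
Codon 4: CUC (Leu) → CUG (Leu) — synonymous.
Codon 5: AUG (Met) → AGG (Arg) — missense.
Synonymous: 2 of 5.

2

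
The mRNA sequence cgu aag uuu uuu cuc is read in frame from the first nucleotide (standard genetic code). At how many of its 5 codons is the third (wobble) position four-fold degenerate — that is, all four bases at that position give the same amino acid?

Codon 1 CGU (Arg): third position 4-fold.
Codon 2 AAG (Lys): third position 2-fold.
Codon 3 UUU (Phe): third position 2-fold.
Codon 4 UUU (Phe): third position 2-fold.
Codon 5 CUC (Leu): third position 4-fold.
Four-fold degenerate third positions: 2.

2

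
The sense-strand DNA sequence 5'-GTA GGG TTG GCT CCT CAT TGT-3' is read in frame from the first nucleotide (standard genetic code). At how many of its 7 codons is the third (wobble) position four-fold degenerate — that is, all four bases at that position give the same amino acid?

4

Codon 1 GTA (Val): third position 4-fold.
Codon 2 GGG (Gly): third position 4-fold.
Codon 3 TTG (Leu): third position 2-fold.
Codon 4 GCT (Ala): third position 4-fold.
Codon 5 CCT (Pro): third position 4-fold.
Codon 6 CAT (His): third position 2-fold.
Codon 7 TGT (Cys): third position 2-fold.
Four-fold degenerate third positions: 4.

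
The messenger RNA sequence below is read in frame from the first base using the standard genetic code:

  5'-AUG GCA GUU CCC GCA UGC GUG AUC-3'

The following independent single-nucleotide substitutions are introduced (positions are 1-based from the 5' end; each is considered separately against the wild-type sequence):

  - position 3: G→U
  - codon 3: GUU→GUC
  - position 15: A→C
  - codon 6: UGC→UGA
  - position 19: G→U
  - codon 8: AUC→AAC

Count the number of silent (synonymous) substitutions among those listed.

Codon 1: AUG (Met) → AUU (Ile) — missense.
Codon 3: GUU (Val) → GUC (Val) — synonymous.
Codon 5: GCA (Ala) → GCC (Ala) — synonymous.
Codon 6: UGC (Cys) → UGA (Stop) — nonsense.
Codon 7: GUG (Val) → UUG (Leu) — missense.
Codon 8: AUC (Ile) → AAC (Asn) — missense.
Synonymous: 2 of 6.

2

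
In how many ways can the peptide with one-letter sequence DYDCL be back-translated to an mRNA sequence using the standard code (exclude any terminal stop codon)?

96

Asp: 2 codons.
Tyr: 2 codons.
Asp: 2 codons.
Cys: 2 codons.
Leu: 6 codons.
2 × 2 × 2 × 2 × 6 = 96.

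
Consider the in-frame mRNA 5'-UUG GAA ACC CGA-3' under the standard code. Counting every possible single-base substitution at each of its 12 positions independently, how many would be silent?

10

Codon 1 (UUG, Leu): 2 synonymous substitutions.
Codon 2 (GAA, Glu): 1 synonymous substitution.
Codon 3 (ACC, Thr): 3 synonymous substitutions.
Codon 4 (CGA, Arg): 4 synonymous substitutions.
Total: 2 + 1 + 3 + 4 = 10.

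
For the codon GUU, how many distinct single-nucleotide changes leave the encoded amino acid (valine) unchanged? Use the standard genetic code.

Position 1: none → 0 synonymous.
Position 2: none → 0 synonymous.
Position 3: GUC, GUA, GUG → 3 synonymous.
Total: 0 + 0 + 3 = 3.

3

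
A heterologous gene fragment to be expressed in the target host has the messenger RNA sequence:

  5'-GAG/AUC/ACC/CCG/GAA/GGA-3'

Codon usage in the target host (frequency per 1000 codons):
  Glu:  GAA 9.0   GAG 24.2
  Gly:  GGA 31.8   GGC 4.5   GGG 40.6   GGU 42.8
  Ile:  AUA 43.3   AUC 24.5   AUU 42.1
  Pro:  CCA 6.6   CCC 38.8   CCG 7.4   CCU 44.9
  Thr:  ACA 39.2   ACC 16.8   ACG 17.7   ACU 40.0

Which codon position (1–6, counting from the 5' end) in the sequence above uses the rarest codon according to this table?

Codon 1 GAG (Glu): 24.2 per 1000.
Codon 2 AUC (Ile): 24.5 per 1000.
Codon 3 ACC (Thr): 16.8 per 1000.
Codon 4 CCG (Pro): 7.4 per 1000.
Codon 5 GAA (Glu): 9.0 per 1000.
Codon 6 GGA (Gly): 31.8 per 1000.
Lowest frequency is 7.4 at codon 4.

4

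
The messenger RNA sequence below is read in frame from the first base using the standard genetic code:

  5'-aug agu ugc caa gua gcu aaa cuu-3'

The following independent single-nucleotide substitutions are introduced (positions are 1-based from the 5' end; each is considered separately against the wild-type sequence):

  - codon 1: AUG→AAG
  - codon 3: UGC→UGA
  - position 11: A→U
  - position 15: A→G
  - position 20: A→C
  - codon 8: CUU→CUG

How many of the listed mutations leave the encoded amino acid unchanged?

Codon 1: AUG (Met) → AAG (Lys) — missense.
Codon 3: UGC (Cys) → UGA (Stop) — nonsense.
Codon 4: CAA (Gln) → CUA (Leu) — missense.
Codon 5: GUA (Val) → GUG (Val) — synonymous.
Codon 7: AAA (Lys) → ACA (Thr) — missense.
Codon 8: CUU (Leu) → CUG (Leu) — synonymous.
Synonymous: 2 of 6.

2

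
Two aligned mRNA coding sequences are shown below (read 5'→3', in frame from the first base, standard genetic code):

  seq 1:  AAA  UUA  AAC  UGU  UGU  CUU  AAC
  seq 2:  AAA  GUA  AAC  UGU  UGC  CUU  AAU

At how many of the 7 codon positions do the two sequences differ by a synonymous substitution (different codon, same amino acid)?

Codon 1: AAA Lys / AAA Lys — identical.
Codon 2: UUA Leu / GUA Val — nonsynonymous.
Codon 3: AAC Asn / AAC Asn — identical.
Codon 4: UGU Cys / UGU Cys — identical.
Codon 5: UGU Cys / UGC Cys — synonymous.
Codon 6: CUU Leu / CUU Leu — identical.
Codon 7: AAC Asn / AAU Asn — synonymous.
Synonymous differences: 2.

2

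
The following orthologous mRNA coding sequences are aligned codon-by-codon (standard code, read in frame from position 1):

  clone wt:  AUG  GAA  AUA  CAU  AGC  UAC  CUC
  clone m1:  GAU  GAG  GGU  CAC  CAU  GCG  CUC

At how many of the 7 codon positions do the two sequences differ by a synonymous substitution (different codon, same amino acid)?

2

Codon 1: AUG Met / GAU Asp — nonsynonymous.
Codon 2: GAA Glu / GAG Glu — synonymous.
Codon 3: AUA Ile / GGU Gly — nonsynonymous.
Codon 4: CAU His / CAC His — synonymous.
Codon 5: AGC Ser / CAU His — nonsynonymous.
Codon 6: UAC Tyr / GCG Ala — nonsynonymous.
Codon 7: CUC Leu / CUC Leu — identical.
Synonymous differences: 2.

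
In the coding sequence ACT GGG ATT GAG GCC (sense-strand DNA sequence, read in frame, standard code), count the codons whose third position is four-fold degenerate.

Codon 1 ACT (Thr): third position 4-fold.
Codon 2 GGG (Gly): third position 4-fold.
Codon 3 ATT (Ile): third position 3-fold.
Codon 4 GAG (Glu): third position 2-fold.
Codon 5 GCC (Ala): third position 4-fold.
Four-fold degenerate third positions: 3.

3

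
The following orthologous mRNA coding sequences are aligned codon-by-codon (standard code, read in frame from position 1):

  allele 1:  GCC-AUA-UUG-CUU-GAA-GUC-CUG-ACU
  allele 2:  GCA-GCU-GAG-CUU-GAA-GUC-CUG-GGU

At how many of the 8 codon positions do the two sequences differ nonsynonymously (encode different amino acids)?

Codon 1: GCC Ala / GCA Ala — synonymous.
Codon 2: AUA Ile / GCU Ala — nonsynonymous.
Codon 3: UUG Leu / GAG Glu — nonsynonymous.
Codon 4: CUU Leu / CUU Leu — identical.
Codon 5: GAA Glu / GAA Glu — identical.
Codon 6: GUC Val / GUC Val — identical.
Codon 7: CUG Leu / CUG Leu — identical.
Codon 8: ACU Thr / GGU Gly — nonsynonymous.
Nonsynonymous differences: 3.

3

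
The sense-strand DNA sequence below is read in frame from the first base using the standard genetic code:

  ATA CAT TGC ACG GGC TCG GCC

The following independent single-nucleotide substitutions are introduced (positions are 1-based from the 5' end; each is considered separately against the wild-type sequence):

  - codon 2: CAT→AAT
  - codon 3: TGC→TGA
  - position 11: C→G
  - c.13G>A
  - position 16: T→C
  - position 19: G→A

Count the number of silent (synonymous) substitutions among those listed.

Codon 2: CAT (His) → AAT (Asn) — missense.
Codon 3: TGC (Cys) → TGA (Stop) — nonsense.
Codon 4: ACG (Thr) → AGG (Arg) — missense.
Codon 5: GGC (Gly) → AGC (Ser) — missense.
Codon 6: TCG (Ser) → CCG (Pro) — missense.
Codon 7: GCC (Ala) → ACC (Thr) — missense.
Synonymous: 0 of 6.

0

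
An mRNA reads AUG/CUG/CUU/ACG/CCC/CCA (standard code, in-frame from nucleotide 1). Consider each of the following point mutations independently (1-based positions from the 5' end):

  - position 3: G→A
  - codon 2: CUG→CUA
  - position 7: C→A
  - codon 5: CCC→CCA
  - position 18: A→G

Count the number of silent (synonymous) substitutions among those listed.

Codon 1: AUG (Met) → AUA (Ile) — missense.
Codon 2: CUG (Leu) → CUA (Leu) — synonymous.
Codon 3: CUU (Leu) → AUU (Ile) — missense.
Codon 5: CCC (Pro) → CCA (Pro) — synonymous.
Codon 6: CCA (Pro) → CCG (Pro) — synonymous.
Synonymous: 3 of 5.

3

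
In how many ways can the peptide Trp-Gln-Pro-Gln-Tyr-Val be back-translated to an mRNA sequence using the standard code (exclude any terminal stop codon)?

Trp: 1 codon.
Gln: 2 codons.
Pro: 4 codons.
Gln: 2 codons.
Tyr: 2 codons.
Val: 4 codons.
1 × 2 × 4 × 2 × 2 × 4 = 128.

128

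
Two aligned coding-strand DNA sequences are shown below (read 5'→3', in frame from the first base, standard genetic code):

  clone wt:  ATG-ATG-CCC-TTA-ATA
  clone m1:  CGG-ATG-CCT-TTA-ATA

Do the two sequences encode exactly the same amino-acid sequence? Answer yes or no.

Codon 1: ATG Met / CGG Arg — nonsynonymous.
Codon 2: ATG Met / ATG Met — identical.
Codon 3: CCC Pro / CCT Pro — synonymous.
Codon 4: TTA Leu / TTA Leu — identical.
Codon 5: ATA Ile / ATA Ile — identical.
Nonsynonymous differences: 1 → different protein.

no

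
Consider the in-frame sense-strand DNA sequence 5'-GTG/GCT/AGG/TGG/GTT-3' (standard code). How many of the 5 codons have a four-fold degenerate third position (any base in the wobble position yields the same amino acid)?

Codon 1 GTG (Val): third position 4-fold.
Codon 2 GCT (Ala): third position 4-fold.
Codon 3 AGG (Arg): third position 2-fold.
Codon 4 TGG (Trp): third position 1-fold.
Codon 5 GTT (Val): third position 4-fold.
Four-fold degenerate third positions: 3.

3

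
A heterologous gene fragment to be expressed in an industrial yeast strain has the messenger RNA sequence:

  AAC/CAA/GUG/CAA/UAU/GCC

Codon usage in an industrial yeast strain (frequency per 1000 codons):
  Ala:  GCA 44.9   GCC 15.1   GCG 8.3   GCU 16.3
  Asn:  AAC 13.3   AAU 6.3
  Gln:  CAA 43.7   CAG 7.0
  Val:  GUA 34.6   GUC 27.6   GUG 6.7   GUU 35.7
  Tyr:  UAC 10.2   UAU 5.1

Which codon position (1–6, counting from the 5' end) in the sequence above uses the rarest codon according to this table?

5

Codon 1 AAC (Asn): 13.3 per 1000.
Codon 2 CAA (Gln): 43.7 per 1000.
Codon 3 GUG (Val): 6.7 per 1000.
Codon 4 CAA (Gln): 43.7 per 1000.
Codon 5 UAU (Tyr): 5.1 per 1000.
Codon 6 GCC (Ala): 15.1 per 1000.
Lowest frequency is 5.1 at codon 5.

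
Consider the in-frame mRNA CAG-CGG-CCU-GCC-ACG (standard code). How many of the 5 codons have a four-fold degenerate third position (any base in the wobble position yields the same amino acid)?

Codon 1 CAG (Gln): third position 2-fold.
Codon 2 CGG (Arg): third position 4-fold.
Codon 3 CCU (Pro): third position 4-fold.
Codon 4 GCC (Ala): third position 4-fold.
Codon 5 ACG (Thr): third position 4-fold.
Four-fold degenerate third positions: 4.

4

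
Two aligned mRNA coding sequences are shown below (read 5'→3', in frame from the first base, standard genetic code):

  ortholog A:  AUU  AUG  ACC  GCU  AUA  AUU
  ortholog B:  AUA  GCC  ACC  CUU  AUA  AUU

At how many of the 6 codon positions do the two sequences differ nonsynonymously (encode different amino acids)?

2

Codon 1: AUU Ile / AUA Ile — synonymous.
Codon 2: AUG Met / GCC Ala — nonsynonymous.
Codon 3: ACC Thr / ACC Thr — identical.
Codon 4: GCU Ala / CUU Leu — nonsynonymous.
Codon 5: AUA Ile / AUA Ile — identical.
Codon 6: AUU Ile / AUU Ile — identical.
Nonsynonymous differences: 2.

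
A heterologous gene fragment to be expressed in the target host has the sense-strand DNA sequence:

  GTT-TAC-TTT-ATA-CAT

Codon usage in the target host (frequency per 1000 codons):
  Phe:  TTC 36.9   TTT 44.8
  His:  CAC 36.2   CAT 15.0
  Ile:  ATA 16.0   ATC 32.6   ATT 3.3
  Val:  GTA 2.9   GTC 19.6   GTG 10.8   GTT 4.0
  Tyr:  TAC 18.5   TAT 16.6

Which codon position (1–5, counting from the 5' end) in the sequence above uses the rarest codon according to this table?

Codon 1 GTT (Val): 4.0 per 1000.
Codon 2 TAC (Tyr): 18.5 per 1000.
Codon 3 TTT (Phe): 44.8 per 1000.
Codon 4 ATA (Ile): 16.0 per 1000.
Codon 5 CAT (His): 15.0 per 1000.
Lowest frequency is 4.0 at codon 1.

1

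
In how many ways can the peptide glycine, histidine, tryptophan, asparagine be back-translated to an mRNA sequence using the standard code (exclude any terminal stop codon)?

Gly: 4 codons.
His: 2 codons.
Trp: 1 codon.
Asn: 2 codons.
4 × 2 × 1 × 2 = 16.

16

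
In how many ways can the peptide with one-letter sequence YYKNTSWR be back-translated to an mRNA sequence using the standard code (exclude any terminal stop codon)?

2304

Tyr: 2 codons.
Tyr: 2 codons.
Lys: 2 codons.
Asn: 2 codons.
Thr: 4 codons.
Ser: 6 codons.
Trp: 1 codon.
Arg: 6 codons.
2 × 2 × 2 × 2 × 4 × 6 × 1 × 6 = 2304.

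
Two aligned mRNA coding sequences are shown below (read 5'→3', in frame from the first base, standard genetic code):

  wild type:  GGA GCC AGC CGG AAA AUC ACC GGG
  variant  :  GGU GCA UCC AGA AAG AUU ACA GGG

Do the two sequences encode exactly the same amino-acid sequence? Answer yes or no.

yes

Codon 1: GGA Gly / GGU Gly — synonymous.
Codon 2: GCC Ala / GCA Ala — synonymous.
Codon 3: AGC Ser / UCC Ser — synonymous.
Codon 4: CGG Arg / AGA Arg — synonymous.
Codon 5: AAA Lys / AAG Lys — synonymous.
Codon 6: AUC Ile / AUU Ile — synonymous.
Codon 7: ACC Thr / ACA Thr — synonymous.
Codon 8: GGG Gly / GGG Gly — identical.
Nonsynonymous differences: 0 → same protein.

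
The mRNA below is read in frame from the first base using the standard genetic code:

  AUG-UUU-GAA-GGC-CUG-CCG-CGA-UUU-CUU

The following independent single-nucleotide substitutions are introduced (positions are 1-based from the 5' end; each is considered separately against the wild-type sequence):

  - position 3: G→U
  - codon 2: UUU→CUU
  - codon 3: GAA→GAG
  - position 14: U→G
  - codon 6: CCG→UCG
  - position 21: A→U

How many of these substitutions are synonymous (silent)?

Codon 1: AUG (Met) → AUU (Ile) — missense.
Codon 2: UUU (Phe) → CUU (Leu) — missense.
Codon 3: GAA (Glu) → GAG (Glu) — synonymous.
Codon 5: CUG (Leu) → CGG (Arg) — missense.
Codon 6: CCG (Pro) → UCG (Ser) — missense.
Codon 7: CGA (Arg) → CGU (Arg) — synonymous.
Synonymous: 2 of 6.

2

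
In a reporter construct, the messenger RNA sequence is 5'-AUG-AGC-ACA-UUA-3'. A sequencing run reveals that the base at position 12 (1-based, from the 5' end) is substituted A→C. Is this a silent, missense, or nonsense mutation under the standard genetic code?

missense

Position 12 falls in codon 4: UUA → Leu.
After the substitution the codon is UUC → Phe.
Leu ≠ Phe, so this is a missense mutation.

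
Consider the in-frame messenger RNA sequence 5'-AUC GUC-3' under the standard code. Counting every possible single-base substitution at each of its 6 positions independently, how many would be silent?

Codon 1 (AUC, Ile): 2 synonymous substitutions.
Codon 2 (GUC, Val): 3 synonymous substitutions.
Total: 2 + 3 = 5.

5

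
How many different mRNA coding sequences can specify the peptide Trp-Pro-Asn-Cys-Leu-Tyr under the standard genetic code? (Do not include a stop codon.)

192

Trp: 1 codon.
Pro: 4 codons.
Asn: 2 codons.
Cys: 2 codons.
Leu: 6 codons.
Tyr: 2 codons.
1 × 4 × 2 × 2 × 6 × 2 = 192.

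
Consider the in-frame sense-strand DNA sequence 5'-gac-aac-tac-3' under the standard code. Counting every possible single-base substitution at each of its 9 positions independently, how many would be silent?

3

Codon 1 (GAC, Asp): 1 synonymous substitution.
Codon 2 (AAC, Asn): 1 synonymous substitution.
Codon 3 (TAC, Tyr): 1 synonymous substitution.
Total: 1 + 1 + 1 = 3.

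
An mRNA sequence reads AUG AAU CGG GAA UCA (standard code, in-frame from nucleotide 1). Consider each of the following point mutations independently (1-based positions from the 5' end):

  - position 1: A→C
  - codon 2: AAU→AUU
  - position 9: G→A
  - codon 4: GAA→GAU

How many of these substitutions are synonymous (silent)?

Codon 1: AUG (Met) → CUG (Leu) — missense.
Codon 2: AAU (Asn) → AUU (Ile) — missense.
Codon 3: CGG (Arg) → CGA (Arg) — synonymous.
Codon 4: GAA (Glu) → GAU (Asp) — missense.
Synonymous: 1 of 4.

1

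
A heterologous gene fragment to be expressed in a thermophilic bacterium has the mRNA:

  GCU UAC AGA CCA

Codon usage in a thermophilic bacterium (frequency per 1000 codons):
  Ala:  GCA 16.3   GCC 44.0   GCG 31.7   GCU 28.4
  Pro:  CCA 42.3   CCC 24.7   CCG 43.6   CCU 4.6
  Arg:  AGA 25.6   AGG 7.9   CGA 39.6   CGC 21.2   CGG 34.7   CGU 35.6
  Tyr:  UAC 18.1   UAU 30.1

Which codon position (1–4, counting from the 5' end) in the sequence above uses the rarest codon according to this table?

Codon 1 GCU (Ala): 28.4 per 1000.
Codon 2 UAC (Tyr): 18.1 per 1000.
Codon 3 AGA (Arg): 25.6 per 1000.
Codon 4 CCA (Pro): 42.3 per 1000.
Lowest frequency is 18.1 at codon 2.

2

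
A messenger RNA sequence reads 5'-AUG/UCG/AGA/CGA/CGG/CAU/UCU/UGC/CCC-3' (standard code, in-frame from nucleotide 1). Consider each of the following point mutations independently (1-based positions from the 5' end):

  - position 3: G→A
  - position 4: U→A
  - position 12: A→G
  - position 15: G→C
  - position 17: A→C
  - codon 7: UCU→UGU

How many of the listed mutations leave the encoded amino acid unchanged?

Codon 1: AUG (Met) → AUA (Ile) — missense.
Codon 2: UCG (Ser) → ACG (Thr) — missense.
Codon 4: CGA (Arg) → CGG (Arg) — synonymous.
Codon 5: CGG (Arg) → CGC (Arg) — synonymous.
Codon 6: CAU (His) → CCU (Pro) — missense.
Codon 7: UCU (Ser) → UGU (Cys) — missense.
Synonymous: 2 of 6.

2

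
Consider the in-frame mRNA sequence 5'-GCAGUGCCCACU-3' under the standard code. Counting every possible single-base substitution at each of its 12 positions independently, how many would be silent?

Codon 1 (GCA, Ala): 3 synonymous substitutions.
Codon 2 (GUG, Val): 3 synonymous substitutions.
Codon 3 (CCC, Pro): 3 synonymous substitutions.
Codon 4 (ACU, Thr): 3 synonymous substitutions.
Total: 3 + 3 + 3 + 3 = 12.

12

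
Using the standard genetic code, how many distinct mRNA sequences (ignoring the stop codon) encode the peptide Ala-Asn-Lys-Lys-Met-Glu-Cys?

Ala: 4 codons.
Asn: 2 codons.
Lys: 2 codons.
Lys: 2 codons.
Met: 1 codon.
Glu: 2 codons.
Cys: 2 codons.
4 × 2 × 2 × 2 × 1 × 2 × 2 = 128.

128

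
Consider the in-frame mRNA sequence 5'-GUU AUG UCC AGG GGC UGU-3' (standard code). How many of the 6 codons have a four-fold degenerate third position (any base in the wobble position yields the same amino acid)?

3

Codon 1 GUU (Val): third position 4-fold.
Codon 2 AUG (Met): third position 1-fold.
Codon 3 UCC (Ser): third position 4-fold.
Codon 4 AGG (Arg): third position 2-fold.
Codon 5 GGC (Gly): third position 4-fold.
Codon 6 UGU (Cys): third position 2-fold.
Four-fold degenerate third positions: 3.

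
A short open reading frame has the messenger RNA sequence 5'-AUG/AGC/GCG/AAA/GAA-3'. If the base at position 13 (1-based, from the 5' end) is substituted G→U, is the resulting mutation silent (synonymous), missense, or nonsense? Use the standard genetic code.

nonsense

Position 13 falls in codon 5: GAA → Glu.
After the substitution the codon is UAA → Stop.
The new codon is a stop codon, so this is a nonsense mutation.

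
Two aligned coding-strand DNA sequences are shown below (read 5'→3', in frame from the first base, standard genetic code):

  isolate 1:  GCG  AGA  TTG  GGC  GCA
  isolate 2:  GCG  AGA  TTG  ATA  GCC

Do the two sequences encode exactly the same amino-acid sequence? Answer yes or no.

no

Codon 1: GCG Ala / GCG Ala — identical.
Codon 2: AGA Arg / AGA Arg — identical.
Codon 3: TTG Leu / TTG Leu — identical.
Codon 4: GGC Gly / ATA Ile — nonsynonymous.
Codon 5: GCA Ala / GCC Ala — synonymous.
Nonsynonymous differences: 1 → different protein.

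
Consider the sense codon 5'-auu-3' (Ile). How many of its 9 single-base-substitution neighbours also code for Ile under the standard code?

Position 1: none → 0 synonymous.
Position 2: none → 0 synonymous.
Position 3: AUC, AUA → 2 synonymous.
Total: 0 + 0 + 2 = 2.

2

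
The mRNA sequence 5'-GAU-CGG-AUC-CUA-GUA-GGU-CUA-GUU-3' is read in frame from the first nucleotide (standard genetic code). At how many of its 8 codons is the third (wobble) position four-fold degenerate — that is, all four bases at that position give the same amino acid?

6

Codon 1 GAU (Asp): third position 2-fold.
Codon 2 CGG (Arg): third position 4-fold.
Codon 3 AUC (Ile): third position 3-fold.
Codon 4 CUA (Leu): third position 4-fold.
Codon 5 GUA (Val): third position 4-fold.
Codon 6 GGU (Gly): third position 4-fold.
Codon 7 CUA (Leu): third position 4-fold.
Codon 8 GUU (Val): third position 4-fold.
Four-fold degenerate third positions: 6.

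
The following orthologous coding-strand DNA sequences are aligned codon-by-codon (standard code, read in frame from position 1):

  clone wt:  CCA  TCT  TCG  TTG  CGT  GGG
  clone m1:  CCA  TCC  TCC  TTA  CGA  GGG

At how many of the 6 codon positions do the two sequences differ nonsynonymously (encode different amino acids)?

0

Codon 1: CCA Pro / CCA Pro — identical.
Codon 2: TCT Ser / TCC Ser — synonymous.
Codon 3: TCG Ser / TCC Ser — synonymous.
Codon 4: TTG Leu / TTA Leu — synonymous.
Codon 5: CGT Arg / CGA Arg — synonymous.
Codon 6: GGG Gly / GGG Gly — identical.
Nonsynonymous differences: 0.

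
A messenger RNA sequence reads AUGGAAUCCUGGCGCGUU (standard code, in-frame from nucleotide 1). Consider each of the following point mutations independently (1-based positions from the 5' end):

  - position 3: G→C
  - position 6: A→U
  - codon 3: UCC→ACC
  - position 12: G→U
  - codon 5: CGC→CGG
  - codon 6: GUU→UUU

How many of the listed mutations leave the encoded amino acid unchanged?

1

Codon 1: AUG (Met) → AUC (Ile) — missense.
Codon 2: GAA (Glu) → GAU (Asp) — missense.
Codon 3: UCC (Ser) → ACC (Thr) — missense.
Codon 4: UGG (Trp) → UGU (Cys) — missense.
Codon 5: CGC (Arg) → CGG (Arg) — synonymous.
Codon 6: GUU (Val) → UUU (Phe) — missense.
Synonymous: 1 of 6.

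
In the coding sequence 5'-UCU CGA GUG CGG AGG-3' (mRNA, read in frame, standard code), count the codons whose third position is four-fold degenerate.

Codon 1 UCU (Ser): third position 4-fold.
Codon 2 CGA (Arg): third position 4-fold.
Codon 3 GUG (Val): third position 4-fold.
Codon 4 CGG (Arg): third position 4-fold.
Codon 5 AGG (Arg): third position 2-fold.
Four-fold degenerate third positions: 4.

4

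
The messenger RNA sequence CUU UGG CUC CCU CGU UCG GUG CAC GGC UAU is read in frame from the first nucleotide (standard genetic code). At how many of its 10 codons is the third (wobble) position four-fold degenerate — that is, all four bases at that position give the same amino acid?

Codon 1 CUU (Leu): third position 4-fold.
Codon 2 UGG (Trp): third position 1-fold.
Codon 3 CUC (Leu): third position 4-fold.
Codon 4 CCU (Pro): third position 4-fold.
Codon 5 CGU (Arg): third position 4-fold.
Codon 6 UCG (Ser): third position 4-fold.
Codon 7 GUG (Val): third position 4-fold.
Codon 8 CAC (His): third position 2-fold.
Codon 9 GGC (Gly): third position 4-fold.
Codon 10 UAU (Tyr): third position 2-fold.
Four-fold degenerate third positions: 7.

7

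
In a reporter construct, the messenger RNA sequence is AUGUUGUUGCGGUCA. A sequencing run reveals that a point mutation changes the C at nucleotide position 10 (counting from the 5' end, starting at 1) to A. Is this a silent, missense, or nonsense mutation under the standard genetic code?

Position 10 falls in codon 4: CGG → Arg.
After the substitution the codon is AGG → Arg.
Both encode Arg, so the change is synonymous.

silent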